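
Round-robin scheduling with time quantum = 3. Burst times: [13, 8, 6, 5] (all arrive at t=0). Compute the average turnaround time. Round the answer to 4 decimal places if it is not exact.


Time quantum = 3
Execution trace:
  J1 runs 3 units, time = 3
  J2 runs 3 units, time = 6
  J3 runs 3 units, time = 9
  J4 runs 3 units, time = 12
  J1 runs 3 units, time = 15
  J2 runs 3 units, time = 18
  J3 runs 3 units, time = 21
  J4 runs 2 units, time = 23
  J1 runs 3 units, time = 26
  J2 runs 2 units, time = 28
  J1 runs 3 units, time = 31
  J1 runs 1 units, time = 32
Finish times: [32, 28, 21, 23]
Average turnaround = 104/4 = 26.0

26.0


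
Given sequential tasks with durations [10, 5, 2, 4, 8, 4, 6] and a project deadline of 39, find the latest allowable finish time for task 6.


LF(activity 6) = deadline - sum of successor durations
Successors: activities 7 through 7 with durations [6]
Sum of successor durations = 6
LF = 39 - 6 = 33

33


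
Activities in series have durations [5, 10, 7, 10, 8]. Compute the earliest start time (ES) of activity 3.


Activity 3 starts after activities 1 through 2 complete.
Predecessor durations: [5, 10]
ES = 5 + 10 = 15

15


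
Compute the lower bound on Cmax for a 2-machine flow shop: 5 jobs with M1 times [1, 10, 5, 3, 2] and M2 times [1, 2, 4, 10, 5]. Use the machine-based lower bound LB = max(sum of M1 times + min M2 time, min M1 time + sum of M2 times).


LB1 = sum(M1 times) + min(M2 times) = 21 + 1 = 22
LB2 = min(M1 times) + sum(M2 times) = 1 + 22 = 23
Lower bound = max(LB1, LB2) = max(22, 23) = 23

23


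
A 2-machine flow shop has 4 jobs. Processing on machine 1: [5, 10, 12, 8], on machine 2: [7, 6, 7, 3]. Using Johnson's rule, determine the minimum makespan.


Apply Johnson's rule:
  Group 1 (a <= b): [(1, 5, 7)]
  Group 2 (a > b): [(3, 12, 7), (2, 10, 6), (4, 8, 3)]
Optimal job order: [1, 3, 2, 4]
Schedule:
  Job 1: M1 done at 5, M2 done at 12
  Job 3: M1 done at 17, M2 done at 24
  Job 2: M1 done at 27, M2 done at 33
  Job 4: M1 done at 35, M2 done at 38
Makespan = 38

38


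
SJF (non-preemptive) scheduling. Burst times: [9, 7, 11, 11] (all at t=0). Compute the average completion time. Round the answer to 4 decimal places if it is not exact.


SJF order (ascending): [7, 9, 11, 11]
Completion times:
  Job 1: burst=7, C=7
  Job 2: burst=9, C=16
  Job 3: burst=11, C=27
  Job 4: burst=11, C=38
Average completion = 88/4 = 22.0

22.0


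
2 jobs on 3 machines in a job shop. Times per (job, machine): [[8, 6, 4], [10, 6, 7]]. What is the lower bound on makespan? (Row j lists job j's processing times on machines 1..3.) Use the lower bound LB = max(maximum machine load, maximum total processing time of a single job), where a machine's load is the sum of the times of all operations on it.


Machine loads:
  Machine 1: 8 + 10 = 18
  Machine 2: 6 + 6 = 12
  Machine 3: 4 + 7 = 11
Max machine load = 18
Job totals:
  Job 1: 18
  Job 2: 23
Max job total = 23
Lower bound = max(18, 23) = 23

23


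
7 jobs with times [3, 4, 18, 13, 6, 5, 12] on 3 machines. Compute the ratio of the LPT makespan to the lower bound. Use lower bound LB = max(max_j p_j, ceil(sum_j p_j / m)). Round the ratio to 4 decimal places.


LPT order: [18, 13, 12, 6, 5, 4, 3]
Machine loads after assignment: [22, 21, 18]
LPT makespan = 22
Lower bound = max(max_job, ceil(total/3)) = max(18, 21) = 21
Ratio = 22 / 21 = 1.0476

1.0476


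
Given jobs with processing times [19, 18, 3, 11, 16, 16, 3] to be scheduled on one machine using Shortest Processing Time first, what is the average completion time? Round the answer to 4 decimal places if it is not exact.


Sort jobs by processing time (SPT order): [3, 3, 11, 16, 16, 18, 19]
Compute completion times sequentially:
  Job 1: processing = 3, completes at 3
  Job 2: processing = 3, completes at 6
  Job 3: processing = 11, completes at 17
  Job 4: processing = 16, completes at 33
  Job 5: processing = 16, completes at 49
  Job 6: processing = 18, completes at 67
  Job 7: processing = 19, completes at 86
Sum of completion times = 261
Average completion time = 261/7 = 37.2857

37.2857


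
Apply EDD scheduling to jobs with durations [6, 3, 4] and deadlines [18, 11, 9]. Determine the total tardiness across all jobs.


Sort by due date (EDD order): [(4, 9), (3, 11), (6, 18)]
Compute completion times and tardiness:
  Job 1: p=4, d=9, C=4, tardiness=max(0,4-9)=0
  Job 2: p=3, d=11, C=7, tardiness=max(0,7-11)=0
  Job 3: p=6, d=18, C=13, tardiness=max(0,13-18)=0
Total tardiness = 0

0


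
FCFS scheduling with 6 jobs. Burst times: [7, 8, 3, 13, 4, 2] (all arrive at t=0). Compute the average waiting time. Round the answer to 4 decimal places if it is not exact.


FCFS order (as given): [7, 8, 3, 13, 4, 2]
Waiting times:
  Job 1: wait = 0
  Job 2: wait = 7
  Job 3: wait = 15
  Job 4: wait = 18
  Job 5: wait = 31
  Job 6: wait = 35
Sum of waiting times = 106
Average waiting time = 106/6 = 17.6667

17.6667


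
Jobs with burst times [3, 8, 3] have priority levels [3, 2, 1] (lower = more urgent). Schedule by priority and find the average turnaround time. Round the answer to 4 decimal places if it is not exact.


Sort by priority (ascending = highest first):
Order: [(1, 3), (2, 8), (3, 3)]
Completion times:
  Priority 1, burst=3, C=3
  Priority 2, burst=8, C=11
  Priority 3, burst=3, C=14
Average turnaround = 28/3 = 9.3333

9.3333


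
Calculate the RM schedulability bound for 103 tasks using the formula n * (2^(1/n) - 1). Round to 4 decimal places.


Compute 2^(1/103) = 1.0067522788
Subtract 1: 1.0067522788 - 1 = 0.0067522788
Multiply by n: 103 * 0.0067522788 = 0.6954847164
Round to 4 dp: 0.6955

0.6955


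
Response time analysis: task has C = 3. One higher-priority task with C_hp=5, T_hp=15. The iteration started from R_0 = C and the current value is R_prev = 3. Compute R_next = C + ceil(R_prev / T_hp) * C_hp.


R_next = C + ceil(R_prev / T_hp) * C_hp
ceil(3 / 15) = ceil(0.2) = 1
Interference = 1 * 5 = 5
R_next = 3 + 5 = 8

8


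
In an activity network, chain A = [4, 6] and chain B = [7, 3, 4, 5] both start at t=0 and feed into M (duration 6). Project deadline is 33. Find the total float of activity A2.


Forward pass: ES(A2) = sum of predecessors on chain A = 4
EF = ES + duration = 4 + 6 = 10
Backward pass: LF(M) = deadline = 33; LS(M) = 33 - 6 = 27
LF(A2) = LS(M) - sum(successors on chain A) = 27 - 0 = 27
LS = LF - duration = 27 - 6 = 21
Total float = LS - ES = 21 - 4 = 17

17


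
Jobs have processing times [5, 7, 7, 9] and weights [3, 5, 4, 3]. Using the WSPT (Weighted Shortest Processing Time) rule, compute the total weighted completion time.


Compute p/w ratios and sort ascending (WSPT): [(7, 5), (5, 3), (7, 4), (9, 3)]
Compute weighted completion times:
  Job (p=7,w=5): C=7, w*C=5*7=35
  Job (p=5,w=3): C=12, w*C=3*12=36
  Job (p=7,w=4): C=19, w*C=4*19=76
  Job (p=9,w=3): C=28, w*C=3*28=84
Total weighted completion time = 231

231


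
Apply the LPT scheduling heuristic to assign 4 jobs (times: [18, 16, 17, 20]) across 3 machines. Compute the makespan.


Sort jobs in decreasing order (LPT): [20, 18, 17, 16]
Assign each job to the least loaded machine:
  Machine 1: jobs [20], load = 20
  Machine 2: jobs [18], load = 18
  Machine 3: jobs [17, 16], load = 33
Makespan = max load = 33

33


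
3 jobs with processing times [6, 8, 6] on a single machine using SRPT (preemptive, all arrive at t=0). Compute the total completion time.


Since all jobs arrive at t=0, SRPT equals SPT ordering.
SPT order: [6, 6, 8]
Completion times:
  Job 1: p=6, C=6
  Job 2: p=6, C=12
  Job 3: p=8, C=20
Total completion time = 6 + 12 + 20 = 38

38


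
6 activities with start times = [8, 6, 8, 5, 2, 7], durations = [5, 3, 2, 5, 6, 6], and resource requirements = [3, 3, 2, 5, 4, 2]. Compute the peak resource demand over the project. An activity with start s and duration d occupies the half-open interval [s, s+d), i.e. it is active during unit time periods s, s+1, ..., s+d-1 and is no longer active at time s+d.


Each activity i is active on [start_i, start_i + duration_i).
Compute total resource usage per time slot:
  t=0: active resources = [], total = 0
  t=1: active resources = [], total = 0
  t=2: active resources = [4], total = 4
  t=3: active resources = [4], total = 4
  t=4: active resources = [4], total = 4
  t=5: active resources = [5, 4], total = 9
  t=6: active resources = [3, 5, 4], total = 12
  t=7: active resources = [3, 5, 4, 2], total = 14
  t=8: active resources = [3, 3, 2, 5, 2], total = 15
  t=9: active resources = [3, 2, 5, 2], total = 12
  t=10: active resources = [3, 2], total = 5
  t=11: active resources = [3, 2], total = 5
  t=12: active resources = [3, 2], total = 5
Peak resource demand = 15

15


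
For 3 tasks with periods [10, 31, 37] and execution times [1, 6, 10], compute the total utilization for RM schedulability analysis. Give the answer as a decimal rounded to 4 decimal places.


Compute individual utilizations (exact fractions):
  Task 1: C/T = 1/10 (approx. 0.1)
  Task 2: C/T = 6/31 (approx. 0.1935)
  Task 3: C/T = 10/37 (approx. 0.2703)
Total utilization U = 1/10 + 6/31 + 10/37 = 6467/11470
Rounded to 4 decimal places: U = 0.5638
RM (Liu & Layland) bound for 3 tasks = 0.779763; compare with U = 6467/11470 (approx. 0.563819)
U <= bound, so schedulable by RM sufficient condition.

0.5638


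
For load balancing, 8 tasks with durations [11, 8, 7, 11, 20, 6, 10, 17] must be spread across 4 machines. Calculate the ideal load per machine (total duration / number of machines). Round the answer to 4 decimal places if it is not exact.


Total processing time = 11 + 8 + 7 + 11 + 20 + 6 + 10 + 17 = 90
Number of machines = 4
Ideal balanced load = 90 / 4 = 22.5

22.5


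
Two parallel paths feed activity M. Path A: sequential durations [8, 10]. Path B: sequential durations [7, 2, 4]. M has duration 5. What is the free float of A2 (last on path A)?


ES(A2) = sum of predecessors on chain A = 8
EF(A2) = ES + duration = 8 + 10 = 18
Successor of A2 is M. ES(M) = max(sum(A), sum(B)) = max(18, 13) = 18
Free float = ES(successor) - EF(current) = 18 - 18 = 0

0


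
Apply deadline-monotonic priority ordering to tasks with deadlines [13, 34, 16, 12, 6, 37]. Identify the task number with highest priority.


Sort tasks by relative deadline (ascending):
  Task 5: deadline = 6
  Task 4: deadline = 12
  Task 1: deadline = 13
  Task 3: deadline = 16
  Task 2: deadline = 34
  Task 6: deadline = 37
Priority order (highest first): [5, 4, 1, 3, 2, 6]
Highest priority task = 5

5


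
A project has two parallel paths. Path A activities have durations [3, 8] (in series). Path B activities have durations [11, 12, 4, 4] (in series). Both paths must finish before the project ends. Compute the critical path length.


Path A total = 3 + 8 = 11
Path B total = 11 + 12 + 4 + 4 = 31
Critical path = longest path = max(11, 31) = 31

31


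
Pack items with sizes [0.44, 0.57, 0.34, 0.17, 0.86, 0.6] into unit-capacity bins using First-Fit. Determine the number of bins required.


Place items sequentially using First-Fit:
  Item 0.44 -> new Bin 1
  Item 0.57 -> new Bin 2
  Item 0.34 -> Bin 1 (now 0.78)
  Item 0.17 -> Bin 1 (now 0.95)
  Item 0.86 -> new Bin 3
  Item 0.6 -> new Bin 4
Total bins used = 4

4


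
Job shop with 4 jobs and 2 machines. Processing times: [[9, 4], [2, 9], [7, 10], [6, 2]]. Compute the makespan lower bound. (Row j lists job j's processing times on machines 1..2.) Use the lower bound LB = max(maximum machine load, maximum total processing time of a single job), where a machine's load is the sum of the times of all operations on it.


Machine loads:
  Machine 1: 9 + 2 + 7 + 6 = 24
  Machine 2: 4 + 9 + 10 + 2 = 25
Max machine load = 25
Job totals:
  Job 1: 13
  Job 2: 11
  Job 3: 17
  Job 4: 8
Max job total = 17
Lower bound = max(25, 17) = 25

25


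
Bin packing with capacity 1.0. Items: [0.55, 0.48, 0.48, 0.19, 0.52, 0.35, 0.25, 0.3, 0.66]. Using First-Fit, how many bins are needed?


Place items sequentially using First-Fit:
  Item 0.55 -> new Bin 1
  Item 0.48 -> new Bin 2
  Item 0.48 -> Bin 2 (now 0.96)
  Item 0.19 -> Bin 1 (now 0.74)
  Item 0.52 -> new Bin 3
  Item 0.35 -> Bin 3 (now 0.87)
  Item 0.25 -> Bin 1 (now 0.99)
  Item 0.3 -> new Bin 4
  Item 0.66 -> Bin 4 (now 0.96)
Total bins used = 4

4


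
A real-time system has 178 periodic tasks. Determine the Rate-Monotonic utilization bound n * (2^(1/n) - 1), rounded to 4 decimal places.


Compute 2^(1/178) = 1.0039016771
Subtract 1: 1.0039016771 - 1 = 0.0039016771
Multiply by n: 178 * 0.0039016771 = 0.6944985238
Round to 4 dp: 0.6945

0.6945


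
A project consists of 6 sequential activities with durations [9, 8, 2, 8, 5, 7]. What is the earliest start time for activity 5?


Activity 5 starts after activities 1 through 4 complete.
Predecessor durations: [9, 8, 2, 8]
ES = 9 + 8 + 2 + 8 = 27

27


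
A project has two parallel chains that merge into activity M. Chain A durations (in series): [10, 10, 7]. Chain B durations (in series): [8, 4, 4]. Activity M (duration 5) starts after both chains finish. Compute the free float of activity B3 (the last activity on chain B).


ES(B3) = sum of predecessors on chain B = 12
EF(B3) = ES + duration = 12 + 4 = 16
Successor of B3 is M. ES(M) = max(sum(A), sum(B)) = max(27, 16) = 27
Free float = ES(successor) - EF(current) = 27 - 16 = 11

11


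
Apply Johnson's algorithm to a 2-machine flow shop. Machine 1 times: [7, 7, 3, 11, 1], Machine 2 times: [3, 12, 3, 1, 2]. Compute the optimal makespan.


Apply Johnson's rule:
  Group 1 (a <= b): [(5, 1, 2), (3, 3, 3), (2, 7, 12)]
  Group 2 (a > b): [(1, 7, 3), (4, 11, 1)]
Optimal job order: [5, 3, 2, 1, 4]
Schedule:
  Job 5: M1 done at 1, M2 done at 3
  Job 3: M1 done at 4, M2 done at 7
  Job 2: M1 done at 11, M2 done at 23
  Job 1: M1 done at 18, M2 done at 26
  Job 4: M1 done at 29, M2 done at 30
Makespan = 30

30


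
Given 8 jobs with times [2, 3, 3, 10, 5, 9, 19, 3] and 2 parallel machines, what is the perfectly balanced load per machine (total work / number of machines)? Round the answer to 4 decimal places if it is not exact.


Total processing time = 2 + 3 + 3 + 10 + 5 + 9 + 19 + 3 = 54
Number of machines = 2
Ideal balanced load = 54 / 2 = 27.0

27.0


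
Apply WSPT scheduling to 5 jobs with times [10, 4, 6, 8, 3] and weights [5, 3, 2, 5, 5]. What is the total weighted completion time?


Compute p/w ratios and sort ascending (WSPT): [(3, 5), (4, 3), (8, 5), (10, 5), (6, 2)]
Compute weighted completion times:
  Job (p=3,w=5): C=3, w*C=5*3=15
  Job (p=4,w=3): C=7, w*C=3*7=21
  Job (p=8,w=5): C=15, w*C=5*15=75
  Job (p=10,w=5): C=25, w*C=5*25=125
  Job (p=6,w=2): C=31, w*C=2*31=62
Total weighted completion time = 298

298


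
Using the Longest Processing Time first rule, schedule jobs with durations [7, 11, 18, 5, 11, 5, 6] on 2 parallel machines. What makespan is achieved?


Sort jobs in decreasing order (LPT): [18, 11, 11, 7, 6, 5, 5]
Assign each job to the least loaded machine:
  Machine 1: jobs [18, 7, 5], load = 30
  Machine 2: jobs [11, 11, 6, 5], load = 33
Makespan = max load = 33

33


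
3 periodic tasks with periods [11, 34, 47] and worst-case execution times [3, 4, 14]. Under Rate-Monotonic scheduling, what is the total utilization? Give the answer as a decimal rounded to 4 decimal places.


Compute individual utilizations (exact fractions):
  Task 1: C/T = 3/11 (approx. 0.2727)
  Task 2: C/T = 4/34 = 2/17 (approx. 0.1176)
  Task 3: C/T = 14/47 (approx. 0.2979)
Total utilization U = 3/11 + 2/17 + 14/47 = 6049/8789
Rounded to 4 decimal places: U = 0.6882
RM (Liu & Layland) bound for 3 tasks = 0.779763; compare with U = 6049/8789 (approx. 0.688247)
U <= bound, so schedulable by RM sufficient condition.

0.6882


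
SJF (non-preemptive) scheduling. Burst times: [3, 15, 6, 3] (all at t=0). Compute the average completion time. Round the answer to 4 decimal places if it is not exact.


SJF order (ascending): [3, 3, 6, 15]
Completion times:
  Job 1: burst=3, C=3
  Job 2: burst=3, C=6
  Job 3: burst=6, C=12
  Job 4: burst=15, C=27
Average completion = 48/4 = 12.0

12.0


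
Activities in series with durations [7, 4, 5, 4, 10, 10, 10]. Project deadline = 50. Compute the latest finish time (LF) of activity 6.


LF(activity 6) = deadline - sum of successor durations
Successors: activities 7 through 7 with durations [10]
Sum of successor durations = 10
LF = 50 - 10 = 40

40


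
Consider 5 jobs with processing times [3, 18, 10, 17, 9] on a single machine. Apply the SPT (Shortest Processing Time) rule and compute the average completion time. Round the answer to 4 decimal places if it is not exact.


Sort jobs by processing time (SPT order): [3, 9, 10, 17, 18]
Compute completion times sequentially:
  Job 1: processing = 3, completes at 3
  Job 2: processing = 9, completes at 12
  Job 3: processing = 10, completes at 22
  Job 4: processing = 17, completes at 39
  Job 5: processing = 18, completes at 57
Sum of completion times = 133
Average completion time = 133/5 = 26.6

26.6


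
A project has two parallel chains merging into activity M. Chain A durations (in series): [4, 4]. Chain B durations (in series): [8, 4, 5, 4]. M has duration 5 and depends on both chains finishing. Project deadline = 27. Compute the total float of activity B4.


Forward pass: ES(B4) = sum of predecessors on chain B = 17
EF = ES + duration = 17 + 4 = 21
Backward pass: LF(M) = deadline = 27; LS(M) = 27 - 5 = 22
LF(B4) = LS(M) - sum(successors on chain B) = 22 - 0 = 22
LS = LF - duration = 22 - 4 = 18
Total float = LS - ES = 18 - 17 = 1

1


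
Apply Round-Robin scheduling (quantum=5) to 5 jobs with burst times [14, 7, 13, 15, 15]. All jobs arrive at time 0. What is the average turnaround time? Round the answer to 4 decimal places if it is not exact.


Time quantum = 5
Execution trace:
  J1 runs 5 units, time = 5
  J2 runs 5 units, time = 10
  J3 runs 5 units, time = 15
  J4 runs 5 units, time = 20
  J5 runs 5 units, time = 25
  J1 runs 5 units, time = 30
  J2 runs 2 units, time = 32
  J3 runs 5 units, time = 37
  J4 runs 5 units, time = 42
  J5 runs 5 units, time = 47
  J1 runs 4 units, time = 51
  J3 runs 3 units, time = 54
  J4 runs 5 units, time = 59
  J5 runs 5 units, time = 64
Finish times: [51, 32, 54, 59, 64]
Average turnaround = 260/5 = 52.0

52.0


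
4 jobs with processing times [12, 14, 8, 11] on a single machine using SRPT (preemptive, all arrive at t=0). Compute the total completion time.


Since all jobs arrive at t=0, SRPT equals SPT ordering.
SPT order: [8, 11, 12, 14]
Completion times:
  Job 1: p=8, C=8
  Job 2: p=11, C=19
  Job 3: p=12, C=31
  Job 4: p=14, C=45
Total completion time = 8 + 19 + 31 + 45 = 103

103


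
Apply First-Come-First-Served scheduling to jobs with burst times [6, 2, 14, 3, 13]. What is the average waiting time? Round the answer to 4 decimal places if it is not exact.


FCFS order (as given): [6, 2, 14, 3, 13]
Waiting times:
  Job 1: wait = 0
  Job 2: wait = 6
  Job 3: wait = 8
  Job 4: wait = 22
  Job 5: wait = 25
Sum of waiting times = 61
Average waiting time = 61/5 = 12.2

12.2


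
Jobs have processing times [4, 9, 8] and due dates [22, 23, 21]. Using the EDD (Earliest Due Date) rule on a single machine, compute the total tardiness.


Sort by due date (EDD order): [(8, 21), (4, 22), (9, 23)]
Compute completion times and tardiness:
  Job 1: p=8, d=21, C=8, tardiness=max(0,8-21)=0
  Job 2: p=4, d=22, C=12, tardiness=max(0,12-22)=0
  Job 3: p=9, d=23, C=21, tardiness=max(0,21-23)=0
Total tardiness = 0

0


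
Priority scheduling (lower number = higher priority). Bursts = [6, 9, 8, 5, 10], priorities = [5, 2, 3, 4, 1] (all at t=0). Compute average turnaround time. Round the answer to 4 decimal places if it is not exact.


Sort by priority (ascending = highest first):
Order: [(1, 10), (2, 9), (3, 8), (4, 5), (5, 6)]
Completion times:
  Priority 1, burst=10, C=10
  Priority 2, burst=9, C=19
  Priority 3, burst=8, C=27
  Priority 4, burst=5, C=32
  Priority 5, burst=6, C=38
Average turnaround = 126/5 = 25.2

25.2


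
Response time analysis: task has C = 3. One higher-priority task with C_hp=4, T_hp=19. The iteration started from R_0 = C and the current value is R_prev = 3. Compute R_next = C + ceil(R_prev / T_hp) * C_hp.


R_next = C + ceil(R_prev / T_hp) * C_hp
ceil(3 / 19) = ceil(0.1579) = 1
Interference = 1 * 4 = 4
R_next = 3 + 4 = 7

7


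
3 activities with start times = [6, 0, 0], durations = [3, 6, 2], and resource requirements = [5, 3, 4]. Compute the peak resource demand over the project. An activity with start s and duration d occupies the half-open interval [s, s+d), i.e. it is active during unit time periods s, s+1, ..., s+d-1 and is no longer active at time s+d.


Each activity i is active on [start_i, start_i + duration_i).
Compute total resource usage per time slot:
  t=0: active resources = [3, 4], total = 7
  t=1: active resources = [3, 4], total = 7
  t=2: active resources = [3], total = 3
  t=3: active resources = [3], total = 3
  t=4: active resources = [3], total = 3
  t=5: active resources = [3], total = 3
  t=6: active resources = [5], total = 5
  t=7: active resources = [5], total = 5
  t=8: active resources = [5], total = 5
Peak resource demand = 7

7


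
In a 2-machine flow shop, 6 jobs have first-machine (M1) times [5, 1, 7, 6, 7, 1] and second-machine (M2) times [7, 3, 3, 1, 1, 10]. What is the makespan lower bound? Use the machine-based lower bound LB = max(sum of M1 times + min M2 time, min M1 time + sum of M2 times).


LB1 = sum(M1 times) + min(M2 times) = 27 + 1 = 28
LB2 = min(M1 times) + sum(M2 times) = 1 + 25 = 26
Lower bound = max(LB1, LB2) = max(28, 26) = 28

28


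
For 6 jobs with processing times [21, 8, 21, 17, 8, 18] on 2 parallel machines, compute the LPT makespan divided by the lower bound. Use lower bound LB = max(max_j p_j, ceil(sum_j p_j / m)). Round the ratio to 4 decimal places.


LPT order: [21, 21, 18, 17, 8, 8]
Machine loads after assignment: [47, 46]
LPT makespan = 47
Lower bound = max(max_job, ceil(total/2)) = max(21, 47) = 47
Ratio = 47 / 47 = 1.0

1.0


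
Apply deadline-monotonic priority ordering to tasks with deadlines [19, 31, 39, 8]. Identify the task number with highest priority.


Sort tasks by relative deadline (ascending):
  Task 4: deadline = 8
  Task 1: deadline = 19
  Task 2: deadline = 31
  Task 3: deadline = 39
Priority order (highest first): [4, 1, 2, 3]
Highest priority task = 4

4


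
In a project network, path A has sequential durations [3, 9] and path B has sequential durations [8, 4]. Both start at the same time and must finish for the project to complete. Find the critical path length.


Path A total = 3 + 9 = 12
Path B total = 8 + 4 = 12
Critical path = longest path = max(12, 12) = 12

12


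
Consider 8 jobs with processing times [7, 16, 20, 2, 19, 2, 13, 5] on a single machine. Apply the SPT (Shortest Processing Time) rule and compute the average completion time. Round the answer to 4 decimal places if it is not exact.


Sort jobs by processing time (SPT order): [2, 2, 5, 7, 13, 16, 19, 20]
Compute completion times sequentially:
  Job 1: processing = 2, completes at 2
  Job 2: processing = 2, completes at 4
  Job 3: processing = 5, completes at 9
  Job 4: processing = 7, completes at 16
  Job 5: processing = 13, completes at 29
  Job 6: processing = 16, completes at 45
  Job 7: processing = 19, completes at 64
  Job 8: processing = 20, completes at 84
Sum of completion times = 253
Average completion time = 253/8 = 31.625

31.625


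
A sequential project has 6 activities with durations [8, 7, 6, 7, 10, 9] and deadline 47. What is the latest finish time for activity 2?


LF(activity 2) = deadline - sum of successor durations
Successors: activities 3 through 6 with durations [6, 7, 10, 9]
Sum of successor durations = 32
LF = 47 - 32 = 15

15


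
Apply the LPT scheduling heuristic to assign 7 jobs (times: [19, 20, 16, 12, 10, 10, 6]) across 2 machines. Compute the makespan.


Sort jobs in decreasing order (LPT): [20, 19, 16, 12, 10, 10, 6]
Assign each job to the least loaded machine:
  Machine 1: jobs [20, 12, 10, 6], load = 48
  Machine 2: jobs [19, 16, 10], load = 45
Makespan = max load = 48

48


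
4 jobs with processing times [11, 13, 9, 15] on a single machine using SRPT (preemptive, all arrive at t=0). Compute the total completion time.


Since all jobs arrive at t=0, SRPT equals SPT ordering.
SPT order: [9, 11, 13, 15]
Completion times:
  Job 1: p=9, C=9
  Job 2: p=11, C=20
  Job 3: p=13, C=33
  Job 4: p=15, C=48
Total completion time = 9 + 20 + 33 + 48 = 110

110


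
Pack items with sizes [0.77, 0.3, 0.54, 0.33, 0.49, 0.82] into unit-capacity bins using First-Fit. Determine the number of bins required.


Place items sequentially using First-Fit:
  Item 0.77 -> new Bin 1
  Item 0.3 -> new Bin 2
  Item 0.54 -> Bin 2 (now 0.84)
  Item 0.33 -> new Bin 3
  Item 0.49 -> Bin 3 (now 0.82)
  Item 0.82 -> new Bin 4
Total bins used = 4

4


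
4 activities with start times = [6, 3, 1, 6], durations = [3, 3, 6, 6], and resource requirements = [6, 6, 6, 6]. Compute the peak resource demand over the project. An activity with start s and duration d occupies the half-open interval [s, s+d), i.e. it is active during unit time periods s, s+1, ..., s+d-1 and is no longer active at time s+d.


Each activity i is active on [start_i, start_i + duration_i).
Compute total resource usage per time slot:
  t=0: active resources = [], total = 0
  t=1: active resources = [6], total = 6
  t=2: active resources = [6], total = 6
  t=3: active resources = [6, 6], total = 12
  t=4: active resources = [6, 6], total = 12
  t=5: active resources = [6, 6], total = 12
  t=6: active resources = [6, 6, 6], total = 18
  t=7: active resources = [6, 6], total = 12
  t=8: active resources = [6, 6], total = 12
  t=9: active resources = [6], total = 6
  t=10: active resources = [6], total = 6
  t=11: active resources = [6], total = 6
Peak resource demand = 18

18


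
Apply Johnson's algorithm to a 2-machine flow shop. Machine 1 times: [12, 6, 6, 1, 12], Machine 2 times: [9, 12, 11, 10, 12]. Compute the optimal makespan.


Apply Johnson's rule:
  Group 1 (a <= b): [(4, 1, 10), (2, 6, 12), (3, 6, 11), (5, 12, 12)]
  Group 2 (a > b): [(1, 12, 9)]
Optimal job order: [4, 2, 3, 5, 1]
Schedule:
  Job 4: M1 done at 1, M2 done at 11
  Job 2: M1 done at 7, M2 done at 23
  Job 3: M1 done at 13, M2 done at 34
  Job 5: M1 done at 25, M2 done at 46
  Job 1: M1 done at 37, M2 done at 55
Makespan = 55

55


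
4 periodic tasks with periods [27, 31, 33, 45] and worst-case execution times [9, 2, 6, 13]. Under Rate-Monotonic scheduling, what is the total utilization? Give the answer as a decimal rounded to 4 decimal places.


Compute individual utilizations (exact fractions):
  Task 1: C/T = 9/27 = 1/3 (approx. 0.3333)
  Task 2: C/T = 2/31 (approx. 0.0645)
  Task 3: C/T = 6/33 = 2/11 (approx. 0.1818)
  Task 4: C/T = 13/45 (approx. 0.2889)
Total utilization U = 1/3 + 2/31 + 2/11 + 13/45 = 13328/15345
Rounded to 4 decimal places: U = 0.8686
RM (Liu & Layland) bound for 4 tasks = 0.756828; compare with U = 13328/15345 (approx. 0.868557)
bound < U <= 1, so the RM sufficient condition is not met (inconclusive; an exact test such as response-time analysis is needed).

0.8686


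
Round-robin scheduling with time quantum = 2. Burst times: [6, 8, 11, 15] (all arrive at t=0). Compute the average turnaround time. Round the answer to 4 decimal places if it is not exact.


Time quantum = 2
Execution trace:
  J1 runs 2 units, time = 2
  J2 runs 2 units, time = 4
  J3 runs 2 units, time = 6
  J4 runs 2 units, time = 8
  J1 runs 2 units, time = 10
  J2 runs 2 units, time = 12
  J3 runs 2 units, time = 14
  J4 runs 2 units, time = 16
  J1 runs 2 units, time = 18
  J2 runs 2 units, time = 20
  J3 runs 2 units, time = 22
  J4 runs 2 units, time = 24
  J2 runs 2 units, time = 26
  J3 runs 2 units, time = 28
  J4 runs 2 units, time = 30
  J3 runs 2 units, time = 32
  J4 runs 2 units, time = 34
  J3 runs 1 units, time = 35
  J4 runs 2 units, time = 37
  J4 runs 2 units, time = 39
  J4 runs 1 units, time = 40
Finish times: [18, 26, 35, 40]
Average turnaround = 119/4 = 29.75

29.75


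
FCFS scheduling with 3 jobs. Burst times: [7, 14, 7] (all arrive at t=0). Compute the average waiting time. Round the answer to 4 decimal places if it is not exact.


FCFS order (as given): [7, 14, 7]
Waiting times:
  Job 1: wait = 0
  Job 2: wait = 7
  Job 3: wait = 21
Sum of waiting times = 28
Average waiting time = 28/3 = 9.3333

9.3333


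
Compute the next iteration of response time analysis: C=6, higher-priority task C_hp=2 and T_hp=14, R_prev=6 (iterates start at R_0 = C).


R_next = C + ceil(R_prev / T_hp) * C_hp
ceil(6 / 14) = ceil(0.4286) = 1
Interference = 1 * 2 = 2
R_next = 6 + 2 = 8

8


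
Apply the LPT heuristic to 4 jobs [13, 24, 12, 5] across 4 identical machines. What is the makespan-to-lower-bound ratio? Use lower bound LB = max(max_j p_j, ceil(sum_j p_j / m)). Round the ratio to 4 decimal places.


LPT order: [24, 13, 12, 5]
Machine loads after assignment: [24, 13, 12, 5]
LPT makespan = 24
Lower bound = max(max_job, ceil(total/4)) = max(24, 14) = 24
Ratio = 24 / 24 = 1.0

1.0


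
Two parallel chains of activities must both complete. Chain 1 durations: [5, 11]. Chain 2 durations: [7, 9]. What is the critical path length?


Path A total = 5 + 11 = 16
Path B total = 7 + 9 = 16
Critical path = longest path = max(16, 16) = 16

16


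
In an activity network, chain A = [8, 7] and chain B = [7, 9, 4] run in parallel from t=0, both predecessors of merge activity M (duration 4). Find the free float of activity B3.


ES(B3) = sum of predecessors on chain B = 16
EF(B3) = ES + duration = 16 + 4 = 20
Successor of B3 is M. ES(M) = max(sum(A), sum(B)) = max(15, 20) = 20
Free float = ES(successor) - EF(current) = 20 - 20 = 0

0


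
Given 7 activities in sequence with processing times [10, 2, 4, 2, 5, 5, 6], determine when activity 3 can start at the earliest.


Activity 3 starts after activities 1 through 2 complete.
Predecessor durations: [10, 2]
ES = 10 + 2 = 12

12


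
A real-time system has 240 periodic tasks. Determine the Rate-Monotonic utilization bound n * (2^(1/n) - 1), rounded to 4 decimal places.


Compute 2^(1/240) = 1.0028922879
Subtract 1: 1.0028922879 - 1 = 0.0028922879
Multiply by n: 240 * 0.0028922879 = 0.6941490960
Round to 4 dp: 0.6941

0.6941


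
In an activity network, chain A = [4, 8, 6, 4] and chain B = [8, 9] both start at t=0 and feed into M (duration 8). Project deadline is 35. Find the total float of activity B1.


Forward pass: ES(B1) = sum of predecessors on chain B = 0
EF = ES + duration = 0 + 8 = 8
Backward pass: LF(M) = deadline = 35; LS(M) = 35 - 8 = 27
LF(B1) = LS(M) - sum(successors on chain B) = 27 - 9 = 18
LS = LF - duration = 18 - 8 = 10
Total float = LS - ES = 10 - 0 = 10

10


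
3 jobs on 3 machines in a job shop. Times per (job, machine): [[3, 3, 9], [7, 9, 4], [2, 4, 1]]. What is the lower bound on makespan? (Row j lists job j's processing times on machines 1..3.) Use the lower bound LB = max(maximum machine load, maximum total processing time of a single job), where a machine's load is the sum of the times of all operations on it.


Machine loads:
  Machine 1: 3 + 7 + 2 = 12
  Machine 2: 3 + 9 + 4 = 16
  Machine 3: 9 + 4 + 1 = 14
Max machine load = 16
Job totals:
  Job 1: 15
  Job 2: 20
  Job 3: 7
Max job total = 20
Lower bound = max(16, 20) = 20

20


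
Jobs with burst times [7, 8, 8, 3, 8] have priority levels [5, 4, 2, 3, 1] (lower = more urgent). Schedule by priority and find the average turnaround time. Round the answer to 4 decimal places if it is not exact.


Sort by priority (ascending = highest first):
Order: [(1, 8), (2, 8), (3, 3), (4, 8), (5, 7)]
Completion times:
  Priority 1, burst=8, C=8
  Priority 2, burst=8, C=16
  Priority 3, burst=3, C=19
  Priority 4, burst=8, C=27
  Priority 5, burst=7, C=34
Average turnaround = 104/5 = 20.8

20.8


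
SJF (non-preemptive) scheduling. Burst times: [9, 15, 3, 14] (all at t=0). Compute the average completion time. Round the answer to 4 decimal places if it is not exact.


SJF order (ascending): [3, 9, 14, 15]
Completion times:
  Job 1: burst=3, C=3
  Job 2: burst=9, C=12
  Job 3: burst=14, C=26
  Job 4: burst=15, C=41
Average completion = 82/4 = 20.5

20.5


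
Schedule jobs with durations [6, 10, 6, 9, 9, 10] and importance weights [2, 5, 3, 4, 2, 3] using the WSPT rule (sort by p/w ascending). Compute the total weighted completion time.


Compute p/w ratios and sort ascending (WSPT): [(10, 5), (6, 3), (9, 4), (6, 2), (10, 3), (9, 2)]
Compute weighted completion times:
  Job (p=10,w=5): C=10, w*C=5*10=50
  Job (p=6,w=3): C=16, w*C=3*16=48
  Job (p=9,w=4): C=25, w*C=4*25=100
  Job (p=6,w=2): C=31, w*C=2*31=62
  Job (p=10,w=3): C=41, w*C=3*41=123
  Job (p=9,w=2): C=50, w*C=2*50=100
Total weighted completion time = 483

483


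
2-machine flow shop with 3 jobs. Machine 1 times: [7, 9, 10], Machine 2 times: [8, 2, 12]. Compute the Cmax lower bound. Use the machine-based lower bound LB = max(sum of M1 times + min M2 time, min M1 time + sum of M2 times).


LB1 = sum(M1 times) + min(M2 times) = 26 + 2 = 28
LB2 = min(M1 times) + sum(M2 times) = 7 + 22 = 29
Lower bound = max(LB1, LB2) = max(28, 29) = 29

29


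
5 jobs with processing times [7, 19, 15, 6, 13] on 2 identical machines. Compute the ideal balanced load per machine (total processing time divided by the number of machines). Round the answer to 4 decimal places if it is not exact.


Total processing time = 7 + 19 + 15 + 6 + 13 = 60
Number of machines = 2
Ideal balanced load = 60 / 2 = 30.0

30.0


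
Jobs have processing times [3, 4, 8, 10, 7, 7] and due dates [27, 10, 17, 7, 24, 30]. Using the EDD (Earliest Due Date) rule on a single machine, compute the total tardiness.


Sort by due date (EDD order): [(10, 7), (4, 10), (8, 17), (7, 24), (3, 27), (7, 30)]
Compute completion times and tardiness:
  Job 1: p=10, d=7, C=10, tardiness=max(0,10-7)=3
  Job 2: p=4, d=10, C=14, tardiness=max(0,14-10)=4
  Job 3: p=8, d=17, C=22, tardiness=max(0,22-17)=5
  Job 4: p=7, d=24, C=29, tardiness=max(0,29-24)=5
  Job 5: p=3, d=27, C=32, tardiness=max(0,32-27)=5
  Job 6: p=7, d=30, C=39, tardiness=max(0,39-30)=9
Total tardiness = 31

31


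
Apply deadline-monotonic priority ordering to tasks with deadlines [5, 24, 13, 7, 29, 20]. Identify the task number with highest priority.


Sort tasks by relative deadline (ascending):
  Task 1: deadline = 5
  Task 4: deadline = 7
  Task 3: deadline = 13
  Task 6: deadline = 20
  Task 2: deadline = 24
  Task 5: deadline = 29
Priority order (highest first): [1, 4, 3, 6, 2, 5]
Highest priority task = 1

1


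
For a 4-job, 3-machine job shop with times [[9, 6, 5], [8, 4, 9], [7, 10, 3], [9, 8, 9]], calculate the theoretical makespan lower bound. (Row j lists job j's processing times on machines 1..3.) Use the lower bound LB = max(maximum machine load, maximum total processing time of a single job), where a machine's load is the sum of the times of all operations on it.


Machine loads:
  Machine 1: 9 + 8 + 7 + 9 = 33
  Machine 2: 6 + 4 + 10 + 8 = 28
  Machine 3: 5 + 9 + 3 + 9 = 26
Max machine load = 33
Job totals:
  Job 1: 20
  Job 2: 21
  Job 3: 20
  Job 4: 26
Max job total = 26
Lower bound = max(33, 26) = 33

33


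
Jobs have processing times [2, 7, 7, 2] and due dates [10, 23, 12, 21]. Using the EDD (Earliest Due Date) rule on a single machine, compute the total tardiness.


Sort by due date (EDD order): [(2, 10), (7, 12), (2, 21), (7, 23)]
Compute completion times and tardiness:
  Job 1: p=2, d=10, C=2, tardiness=max(0,2-10)=0
  Job 2: p=7, d=12, C=9, tardiness=max(0,9-12)=0
  Job 3: p=2, d=21, C=11, tardiness=max(0,11-21)=0
  Job 4: p=7, d=23, C=18, tardiness=max(0,18-23)=0
Total tardiness = 0

0


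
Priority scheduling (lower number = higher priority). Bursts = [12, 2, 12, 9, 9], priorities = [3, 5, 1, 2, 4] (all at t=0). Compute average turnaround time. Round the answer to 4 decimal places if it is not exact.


Sort by priority (ascending = highest first):
Order: [(1, 12), (2, 9), (3, 12), (4, 9), (5, 2)]
Completion times:
  Priority 1, burst=12, C=12
  Priority 2, burst=9, C=21
  Priority 3, burst=12, C=33
  Priority 4, burst=9, C=42
  Priority 5, burst=2, C=44
Average turnaround = 152/5 = 30.4

30.4


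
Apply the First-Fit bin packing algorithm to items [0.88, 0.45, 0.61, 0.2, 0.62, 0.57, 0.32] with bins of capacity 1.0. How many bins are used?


Place items sequentially using First-Fit:
  Item 0.88 -> new Bin 1
  Item 0.45 -> new Bin 2
  Item 0.61 -> new Bin 3
  Item 0.2 -> Bin 2 (now 0.65)
  Item 0.62 -> new Bin 4
  Item 0.57 -> new Bin 5
  Item 0.32 -> Bin 2 (now 0.97)
Total bins used = 5

5


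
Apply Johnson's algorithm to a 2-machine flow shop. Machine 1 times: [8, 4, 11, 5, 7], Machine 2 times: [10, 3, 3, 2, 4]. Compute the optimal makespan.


Apply Johnson's rule:
  Group 1 (a <= b): [(1, 8, 10)]
  Group 2 (a > b): [(5, 7, 4), (2, 4, 3), (3, 11, 3), (4, 5, 2)]
Optimal job order: [1, 5, 2, 3, 4]
Schedule:
  Job 1: M1 done at 8, M2 done at 18
  Job 5: M1 done at 15, M2 done at 22
  Job 2: M1 done at 19, M2 done at 25
  Job 3: M1 done at 30, M2 done at 33
  Job 4: M1 done at 35, M2 done at 37
Makespan = 37

37


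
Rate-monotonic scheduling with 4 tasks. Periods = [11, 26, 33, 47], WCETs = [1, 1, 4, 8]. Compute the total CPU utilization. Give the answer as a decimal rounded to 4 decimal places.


Compute individual utilizations (exact fractions):
  Task 1: C/T = 1/11 (approx. 0.0909)
  Task 2: C/T = 1/26 (approx. 0.0385)
  Task 3: C/T = 4/33 (approx. 0.1212)
  Task 4: C/T = 8/47 (approx. 0.1702)
Total utilization U = 1/11 + 1/26 + 4/33 + 8/47 = 16969/40326
Rounded to 4 decimal places: U = 0.4208
RM (Liu & Layland) bound for 4 tasks = 0.756828; compare with U = 16969/40326 (approx. 0.420796)
U <= bound, so schedulable by RM sufficient condition.

0.4208


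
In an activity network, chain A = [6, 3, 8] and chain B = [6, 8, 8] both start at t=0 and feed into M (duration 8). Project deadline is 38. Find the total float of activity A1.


Forward pass: ES(A1) = sum of predecessors on chain A = 0
EF = ES + duration = 0 + 6 = 6
Backward pass: LF(M) = deadline = 38; LS(M) = 38 - 8 = 30
LF(A1) = LS(M) - sum(successors on chain A) = 30 - 11 = 19
LS = LF - duration = 19 - 6 = 13
Total float = LS - ES = 13 - 0 = 13

13


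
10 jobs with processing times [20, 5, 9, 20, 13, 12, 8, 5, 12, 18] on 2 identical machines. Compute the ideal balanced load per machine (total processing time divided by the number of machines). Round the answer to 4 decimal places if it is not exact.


Total processing time = 20 + 5 + 9 + 20 + 13 + 12 + 8 + 5 + 12 + 18 = 122
Number of machines = 2
Ideal balanced load = 122 / 2 = 61.0

61.0


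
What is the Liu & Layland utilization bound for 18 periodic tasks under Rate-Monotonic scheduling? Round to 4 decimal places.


Compute 2^(1/18) = 1.0392592260
Subtract 1: 1.0392592260 - 1 = 0.0392592260
Multiply by n: 18 * 0.0392592260 = 0.7066660680
Round to 4 dp: 0.7067

0.7067


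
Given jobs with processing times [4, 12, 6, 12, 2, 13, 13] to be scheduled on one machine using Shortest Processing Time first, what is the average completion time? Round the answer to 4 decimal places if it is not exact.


Sort jobs by processing time (SPT order): [2, 4, 6, 12, 12, 13, 13]
Compute completion times sequentially:
  Job 1: processing = 2, completes at 2
  Job 2: processing = 4, completes at 6
  Job 3: processing = 6, completes at 12
  Job 4: processing = 12, completes at 24
  Job 5: processing = 12, completes at 36
  Job 6: processing = 13, completes at 49
  Job 7: processing = 13, completes at 62
Sum of completion times = 191
Average completion time = 191/7 = 27.2857

27.2857


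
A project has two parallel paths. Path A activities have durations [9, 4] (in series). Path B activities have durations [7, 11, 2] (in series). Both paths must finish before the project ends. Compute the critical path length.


Path A total = 9 + 4 = 13
Path B total = 7 + 11 + 2 = 20
Critical path = longest path = max(13, 20) = 20

20
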